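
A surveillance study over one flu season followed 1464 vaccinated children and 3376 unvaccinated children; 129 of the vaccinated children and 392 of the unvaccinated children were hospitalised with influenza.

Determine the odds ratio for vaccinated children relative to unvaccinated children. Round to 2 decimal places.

OR = (129 × 2984) / (1335 × 392) = 384936/523320 ≈ 0.74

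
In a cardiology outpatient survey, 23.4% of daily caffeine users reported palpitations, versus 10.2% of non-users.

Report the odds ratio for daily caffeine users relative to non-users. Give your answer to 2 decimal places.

2.69

odds, daily caffeine users = 0.2340/0.7660 = 0.3055
odds, non-users = 0.1020/0.8980 = 0.1136
OR = 0.3055 / 0.1136 = 2.69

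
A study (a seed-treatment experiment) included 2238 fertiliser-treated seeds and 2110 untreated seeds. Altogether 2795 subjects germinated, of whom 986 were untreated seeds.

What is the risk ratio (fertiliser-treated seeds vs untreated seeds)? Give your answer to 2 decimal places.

RR: 1.73

fertiliser-treated seeds with the outcome: 2795 − 986 = 1809
fertiliser-treated seeds without the outcome: 2238 − 1809 = 429
untreated seeds without the outcome: 2110 − 986 = 1124
risk, fertiliser-treated seeds = 1809/2238 = 0.8083
risk, untreated seeds = 986/2110 = 0.4673
RR = 0.8083 / 0.4673 = 1.73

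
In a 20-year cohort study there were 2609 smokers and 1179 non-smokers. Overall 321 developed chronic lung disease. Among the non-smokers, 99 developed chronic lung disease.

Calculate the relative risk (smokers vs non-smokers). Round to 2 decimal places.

smokers with the outcome: 321 − 99 = 222
smokers without the outcome: 2609 − 222 = 2387
non-smokers without the outcome: 1179 − 99 = 1080
risk, smokers = 222/2609 = 0.0851
risk, non-smokers = 99/1179 = 0.0840
RR = 0.0851 / 0.0840 = 1.01

1.01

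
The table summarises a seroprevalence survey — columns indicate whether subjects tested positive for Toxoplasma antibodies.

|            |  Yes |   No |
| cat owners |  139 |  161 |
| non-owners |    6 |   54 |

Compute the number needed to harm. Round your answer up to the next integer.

risk, cat owners = 139/300 = 0.463333
risk, non-owners = 6/60 = 0.100000
absolute risk difference = 0.363333
1 / 0.363333 = 2.752 → round up → 3

NNH ≈ 3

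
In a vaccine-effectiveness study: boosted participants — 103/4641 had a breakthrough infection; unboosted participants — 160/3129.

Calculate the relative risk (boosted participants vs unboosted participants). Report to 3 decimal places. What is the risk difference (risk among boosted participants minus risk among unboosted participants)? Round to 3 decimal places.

RR = 0.434; RD = -0.029

risk, boosted participants = 103/4641 = 0.02219
risk, unboosted participants = 160/3129 = 0.05113
RR = 0.02219 / 0.05113 = 0.434
risk difference = 0.02219 − 0.05113 = -0.029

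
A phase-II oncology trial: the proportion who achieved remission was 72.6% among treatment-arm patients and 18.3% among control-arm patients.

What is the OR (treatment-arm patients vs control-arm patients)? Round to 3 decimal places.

odds, treatment-arm patients = 0.7260/0.2740 = 2.6496
odds, control-arm patients = 0.1830/0.8170 = 0.2240
OR = 2.6496 / 0.2240 = 11.829

11.829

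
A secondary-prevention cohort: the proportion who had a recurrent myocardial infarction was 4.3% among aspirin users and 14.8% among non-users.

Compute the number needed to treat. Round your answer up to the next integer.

NNT = 10

absolute risk difference = 0.105000
1 / 0.105000 = 9.524 → round up → 10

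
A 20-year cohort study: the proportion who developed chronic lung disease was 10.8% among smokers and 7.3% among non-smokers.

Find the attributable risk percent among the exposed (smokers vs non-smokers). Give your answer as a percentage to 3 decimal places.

AR% = (0.1080 − 0.0730) / 0.1080 = 0.3241 → 32.407%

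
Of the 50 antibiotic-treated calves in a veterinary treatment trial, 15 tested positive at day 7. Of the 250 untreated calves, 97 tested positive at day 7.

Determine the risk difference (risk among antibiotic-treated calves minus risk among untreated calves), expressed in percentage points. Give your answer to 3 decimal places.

risk, antibiotic-treated calves = 15/50 = 0.3000
risk, untreated calves = 97/250 = 0.3880
risk difference = 0.3000 − 0.3880 = -0.0880 → -8.800 percentage points

RD ≈ -8.800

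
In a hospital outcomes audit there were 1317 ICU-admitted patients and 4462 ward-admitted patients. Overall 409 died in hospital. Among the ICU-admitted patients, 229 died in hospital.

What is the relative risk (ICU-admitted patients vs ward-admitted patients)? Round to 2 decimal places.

RR = 4.31

ICU-admitted patients without the outcome: 1317 − 229 = 1088
ward-admitted patients with the outcome: 409 − 229 = 180
ward-admitted patients without the outcome: 4462 − 180 = 4282
risk, ICU-admitted patients = 229/1317 = 0.17388
risk, ward-admitted patients = 180/4462 = 0.04034
RR = 0.17388 / 0.04034 = 4.31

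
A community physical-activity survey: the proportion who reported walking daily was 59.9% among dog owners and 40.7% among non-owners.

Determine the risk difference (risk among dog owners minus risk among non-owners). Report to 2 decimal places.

risk difference = 0.5990 − 0.4070 = 0.19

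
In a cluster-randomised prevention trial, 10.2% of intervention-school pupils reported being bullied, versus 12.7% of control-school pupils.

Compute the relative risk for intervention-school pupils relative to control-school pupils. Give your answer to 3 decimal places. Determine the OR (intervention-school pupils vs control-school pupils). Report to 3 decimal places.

RR = 0.1020 / 0.1270 = 0.803
odds, intervention-school pupils = 0.1020/0.8980 = 0.1136
odds, control-school pupils = 0.1270/0.8730 = 0.1455
OR = 0.1136 / 0.1455 = 0.781

RR = 0.803; OR = 0.781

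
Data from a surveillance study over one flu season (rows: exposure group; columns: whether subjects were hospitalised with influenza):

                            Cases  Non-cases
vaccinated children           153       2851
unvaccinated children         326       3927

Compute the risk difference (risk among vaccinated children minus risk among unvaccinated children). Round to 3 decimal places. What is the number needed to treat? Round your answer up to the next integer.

risk, vaccinated children = 153/3004 = 0.0509
risk, unvaccinated children = 326/4253 = 0.0767
risk difference = 0.0509 − 0.0767 = -0.026
absolute risk difference = 0.025720
1 / 0.025720 = 38.880 → round up → 39

RD = -0.026; NNT = 39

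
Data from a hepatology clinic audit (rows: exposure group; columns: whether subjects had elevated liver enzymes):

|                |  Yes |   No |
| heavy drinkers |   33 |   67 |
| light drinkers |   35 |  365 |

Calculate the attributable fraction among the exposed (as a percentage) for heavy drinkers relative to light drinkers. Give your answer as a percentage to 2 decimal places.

risk, heavy drinkers = 33/100 = 0.3300
risk, light drinkers = 35/400 = 0.0875
AR% = (0.3300 − 0.0875) / 0.3300 = 0.7348 → 73.48%

AR% ≈ 73.48%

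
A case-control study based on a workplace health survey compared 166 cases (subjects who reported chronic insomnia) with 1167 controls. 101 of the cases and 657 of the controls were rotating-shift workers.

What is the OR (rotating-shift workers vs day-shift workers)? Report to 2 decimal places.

odds, rotating-shift workers = 101/657 = 0.1537
odds, day-shift workers = 65/510 = 0.1275
OR = 0.1537 / 0.1275 = 1.21

1.21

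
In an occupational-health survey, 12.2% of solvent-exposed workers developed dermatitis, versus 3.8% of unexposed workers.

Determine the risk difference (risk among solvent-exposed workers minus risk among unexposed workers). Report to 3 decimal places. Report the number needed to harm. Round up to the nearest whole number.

risk difference = 0.12200 − 0.03800 = 0.084
absolute risk difference = 0.084000
1 / 0.084000 = 11.905 → round up → 12

RD = 0.084; NNH = 12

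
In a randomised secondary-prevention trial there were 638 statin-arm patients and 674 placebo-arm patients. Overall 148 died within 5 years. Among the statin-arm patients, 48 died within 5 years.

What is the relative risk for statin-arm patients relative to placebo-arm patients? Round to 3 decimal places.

RR = 0.507

statin-arm patients without the outcome: 638 − 48 = 590
placebo-arm patients with the outcome: 148 − 48 = 100
placebo-arm patients without the outcome: 674 − 100 = 574
risk, statin-arm patients = 48/638 = 0.0752
risk, placebo-arm patients = 100/674 = 0.1484
RR = 0.0752 / 0.1484 = 0.507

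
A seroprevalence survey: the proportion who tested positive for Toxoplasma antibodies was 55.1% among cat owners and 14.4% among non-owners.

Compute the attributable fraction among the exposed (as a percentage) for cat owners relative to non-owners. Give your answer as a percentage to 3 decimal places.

AR% = (0.5510 − 0.1440) / 0.5510 = 0.7387 → 73.866%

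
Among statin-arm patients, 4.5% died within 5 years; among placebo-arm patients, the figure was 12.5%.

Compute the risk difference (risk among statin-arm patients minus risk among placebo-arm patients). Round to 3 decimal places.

risk difference = 0.04500 − 0.12500 = -0.080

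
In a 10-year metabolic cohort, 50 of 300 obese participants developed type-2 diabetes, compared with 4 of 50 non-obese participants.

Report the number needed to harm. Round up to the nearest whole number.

NNH ≈ 12

risk, obese participants = 50/300 = 0.166667
risk, non-obese participants = 4/50 = 0.080000
absolute risk difference = 0.086667
1 / 0.086667 = 11.538 → round up → 12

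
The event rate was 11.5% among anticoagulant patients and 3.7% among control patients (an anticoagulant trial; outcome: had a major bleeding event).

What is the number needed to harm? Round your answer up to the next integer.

absolute risk difference = 0.078000
1 / 0.078000 = 12.821 → round up → 13

NNH = 13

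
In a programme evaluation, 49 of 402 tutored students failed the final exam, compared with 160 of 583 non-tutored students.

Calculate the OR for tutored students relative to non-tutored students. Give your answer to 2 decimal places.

OR = (49 × 423) / (353 × 160) = 20727/56480 ≈ 0.37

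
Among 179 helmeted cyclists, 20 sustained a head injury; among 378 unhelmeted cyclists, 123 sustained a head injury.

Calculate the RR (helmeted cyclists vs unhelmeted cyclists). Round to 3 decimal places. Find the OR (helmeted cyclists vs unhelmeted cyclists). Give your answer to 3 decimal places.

RR = 0.343; OR = 0.261

risk, helmeted cyclists = 20/179 = 0.1117
risk, unhelmeted cyclists = 123/378 = 0.3254
RR = 0.1117 / 0.3254 = 0.343
OR = (20 × 255) / (159 × 123) = 5100/19557 ≈ 0.261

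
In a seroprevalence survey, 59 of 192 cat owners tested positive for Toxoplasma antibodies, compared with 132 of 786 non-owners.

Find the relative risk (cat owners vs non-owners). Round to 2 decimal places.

risk, cat owners = 59/192 = 0.3073
risk, non-owners = 132/786 = 0.1679
RR = 0.3073 / 0.1679 = 1.83

RR ≈ 1.83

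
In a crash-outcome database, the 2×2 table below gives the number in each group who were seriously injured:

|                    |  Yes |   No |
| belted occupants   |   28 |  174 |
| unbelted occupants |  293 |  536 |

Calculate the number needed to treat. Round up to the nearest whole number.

NNT: 5

risk, belted occupants = 28/202 = 0.138614
risk, unbelted occupants = 293/829 = 0.353438
absolute risk difference = 0.214824
1 / 0.214824 = 4.655 → round up → 5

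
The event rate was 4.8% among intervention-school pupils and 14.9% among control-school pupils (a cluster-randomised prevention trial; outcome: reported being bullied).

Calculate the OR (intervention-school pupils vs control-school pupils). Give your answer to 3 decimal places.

odds, intervention-school pupils = 0.04800/0.95200 = 0.05042
odds, control-school pupils = 0.14900/0.85100 = 0.17509
OR = 0.05042 / 0.17509 = 0.288

OR = 0.288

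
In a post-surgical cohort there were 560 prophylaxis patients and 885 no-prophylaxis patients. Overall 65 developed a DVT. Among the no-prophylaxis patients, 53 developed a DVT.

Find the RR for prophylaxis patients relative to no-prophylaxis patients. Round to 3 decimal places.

prophylaxis patients with the outcome: 65 − 53 = 12
prophylaxis patients without the outcome: 560 − 12 = 548
no-prophylaxis patients without the outcome: 885 − 53 = 832
risk, prophylaxis patients = 12/560 = 0.02143
risk, no-prophylaxis patients = 53/885 = 0.05989
RR = 0.02143 / 0.05989 = 0.358

0.358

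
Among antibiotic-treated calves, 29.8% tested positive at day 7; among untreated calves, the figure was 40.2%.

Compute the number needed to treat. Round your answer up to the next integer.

absolute risk difference = 0.104000
1 / 0.104000 = 9.615 → round up → 10

10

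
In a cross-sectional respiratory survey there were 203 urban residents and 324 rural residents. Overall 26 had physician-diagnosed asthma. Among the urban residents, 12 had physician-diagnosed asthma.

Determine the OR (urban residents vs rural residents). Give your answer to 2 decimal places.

urban residents without the outcome: 203 − 12 = 191
rural residents with the outcome: 26 − 12 = 14
rural residents without the outcome: 324 − 14 = 310
odds, urban residents = 12/191 = 0.06283
odds, rural residents = 14/310 = 0.04516
OR = 0.06283 / 0.04516 = 1.39

1.39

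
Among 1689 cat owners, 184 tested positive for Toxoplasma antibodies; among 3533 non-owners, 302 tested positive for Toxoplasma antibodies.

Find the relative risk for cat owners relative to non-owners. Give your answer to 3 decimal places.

1.274

risk, cat owners = 184/1689 = 0.1089
risk, non-owners = 302/3533 = 0.0855
RR = 0.1089 / 0.0855 = 1.274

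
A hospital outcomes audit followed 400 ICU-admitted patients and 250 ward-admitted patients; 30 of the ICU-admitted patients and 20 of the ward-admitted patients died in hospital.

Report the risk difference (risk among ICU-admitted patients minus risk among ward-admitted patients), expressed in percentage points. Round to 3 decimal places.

risk, ICU-admitted patients = 30/400 = 0.0750
risk, ward-admitted patients = 20/250 = 0.0800
risk difference = 0.0750 − 0.0800 = -0.0050 → -0.500 percentage points

RD = -0.500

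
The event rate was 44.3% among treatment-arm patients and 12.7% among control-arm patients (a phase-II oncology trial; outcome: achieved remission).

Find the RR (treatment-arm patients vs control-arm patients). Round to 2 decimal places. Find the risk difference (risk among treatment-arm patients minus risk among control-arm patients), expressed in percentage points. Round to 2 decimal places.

RR = 3.49; RD = 31.60

RR = 0.4430 / 0.1270 = 3.49
risk difference = 0.4430 − 0.1270 = 0.3160 → 31.60 percentage points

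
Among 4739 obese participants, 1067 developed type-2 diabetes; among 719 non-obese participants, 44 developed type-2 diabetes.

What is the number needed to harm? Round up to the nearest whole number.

risk, obese participants = 1067/4739 = 0.225153
risk, non-obese participants = 44/719 = 0.061196
absolute risk difference = 0.163957
1 / 0.163957 = 6.099 → round up → 7

NNH ≈ 7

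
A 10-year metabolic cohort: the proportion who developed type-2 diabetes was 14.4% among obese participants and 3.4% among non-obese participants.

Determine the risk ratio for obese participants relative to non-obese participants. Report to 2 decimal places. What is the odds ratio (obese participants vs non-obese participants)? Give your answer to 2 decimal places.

RR = 4.24; OR = 4.78

RR = 0.14400 / 0.03400 = 4.24
odds, obese participants = 0.14400/0.85600 = 0.16822
odds, non-obese participants = 0.03400/0.96600 = 0.03520
OR = 0.16822 / 0.03520 = 4.78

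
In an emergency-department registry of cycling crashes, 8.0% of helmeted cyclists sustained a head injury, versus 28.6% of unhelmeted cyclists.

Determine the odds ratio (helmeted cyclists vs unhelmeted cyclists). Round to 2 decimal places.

0.22

odds, helmeted cyclists = 0.0800/0.9200 = 0.0870
odds, unhelmeted cyclists = 0.2860/0.7140 = 0.4006
OR = 0.0870 / 0.4006 = 0.22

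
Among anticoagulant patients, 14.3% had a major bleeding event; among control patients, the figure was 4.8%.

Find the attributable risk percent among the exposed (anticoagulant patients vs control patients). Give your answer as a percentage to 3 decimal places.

AR% = (0.14300 − 0.04800) / 0.14300 = 0.6643 → 66.434%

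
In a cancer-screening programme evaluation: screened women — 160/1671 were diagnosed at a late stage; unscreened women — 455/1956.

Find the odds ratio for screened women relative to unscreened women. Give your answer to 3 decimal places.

OR = (160 × 1501) / (1511 × 455) = 240160/687505 ≈ 0.349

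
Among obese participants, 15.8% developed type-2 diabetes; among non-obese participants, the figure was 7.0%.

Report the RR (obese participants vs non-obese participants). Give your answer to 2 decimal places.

RR = 0.1580 / 0.0700 = 2.26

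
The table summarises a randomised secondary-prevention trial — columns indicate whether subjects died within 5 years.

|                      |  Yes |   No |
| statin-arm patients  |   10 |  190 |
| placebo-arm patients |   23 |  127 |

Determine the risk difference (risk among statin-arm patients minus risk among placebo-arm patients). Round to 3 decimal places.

risk, statin-arm patients = 10/200 = 0.0500
risk, placebo-arm patients = 23/150 = 0.1533
risk difference = 0.0500 − 0.1533 = -0.103

RD: -0.103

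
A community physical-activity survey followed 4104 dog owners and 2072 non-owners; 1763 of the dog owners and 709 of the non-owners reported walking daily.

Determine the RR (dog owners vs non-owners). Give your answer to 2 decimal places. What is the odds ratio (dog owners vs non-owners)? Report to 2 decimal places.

RR = 1.26; OR = 1.45

risk, dog owners = 1763/4104 = 0.4296
risk, non-owners = 709/2072 = 0.3422
RR = 0.4296 / 0.3422 = 1.26
OR = (1763 × 1363) / (2341 × 709) = 2402969/1659769 ≈ 1.45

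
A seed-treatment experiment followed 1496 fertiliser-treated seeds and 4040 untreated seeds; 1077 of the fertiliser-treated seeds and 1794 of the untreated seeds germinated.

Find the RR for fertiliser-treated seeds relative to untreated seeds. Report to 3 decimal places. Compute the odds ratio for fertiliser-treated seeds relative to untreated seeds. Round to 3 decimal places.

RR = 1.621; OR = 3.218

risk, fertiliser-treated seeds = 1077/1496 = 0.7199
risk, untreated seeds = 1794/4040 = 0.4441
RR = 0.7199 / 0.4441 = 1.621
odds, fertiliser-treated seeds = 1077/419 = 2.5704
odds, untreated seeds = 1794/2246 = 0.7988
OR = 2.5704 / 0.7988 = 3.218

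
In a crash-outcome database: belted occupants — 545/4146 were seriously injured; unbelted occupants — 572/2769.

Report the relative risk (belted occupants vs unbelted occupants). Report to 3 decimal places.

0.636

risk, belted occupants = 545/4146 = 0.1315
risk, unbelted occupants = 572/2769 = 0.2066
RR = 0.1315 / 0.2066 = 0.636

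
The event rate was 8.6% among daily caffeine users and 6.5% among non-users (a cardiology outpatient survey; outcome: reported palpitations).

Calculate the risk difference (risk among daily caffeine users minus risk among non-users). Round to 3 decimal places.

risk difference = 0.0860 − 0.0650 = 0.021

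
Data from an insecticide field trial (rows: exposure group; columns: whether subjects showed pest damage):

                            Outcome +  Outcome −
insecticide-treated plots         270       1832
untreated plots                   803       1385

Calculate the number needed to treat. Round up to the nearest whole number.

risk, insecticide-treated plots = 270/2102 = 0.128449
risk, untreated plots = 803/2188 = 0.367002
absolute risk difference = 0.238553
1 / 0.238553 = 4.192 → round up → 5

NNT: 5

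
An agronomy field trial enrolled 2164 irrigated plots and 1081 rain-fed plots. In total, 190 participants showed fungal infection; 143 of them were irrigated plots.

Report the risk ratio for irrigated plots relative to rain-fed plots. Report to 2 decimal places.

RR ≈ 1.52

irrigated plots without the outcome: 2164 − 143 = 2021
rain-fed plots with the outcome: 190 − 143 = 47
rain-fed plots without the outcome: 1081 − 47 = 1034
risk, irrigated plots = 143/2164 = 0.06608
risk, rain-fed plots = 47/1081 = 0.04348
RR = 0.06608 / 0.04348 = 1.52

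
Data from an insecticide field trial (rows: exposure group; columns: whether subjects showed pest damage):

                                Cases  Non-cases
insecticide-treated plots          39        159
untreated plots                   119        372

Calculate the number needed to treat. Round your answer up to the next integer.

23

risk, insecticide-treated plots = 39/198 = 0.196970
risk, untreated plots = 119/491 = 0.242363
absolute risk difference = 0.045393
1 / 0.045393 = 22.030 → round up → 23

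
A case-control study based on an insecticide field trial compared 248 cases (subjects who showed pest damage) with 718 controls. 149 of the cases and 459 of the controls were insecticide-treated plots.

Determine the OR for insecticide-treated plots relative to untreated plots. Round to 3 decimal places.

OR = (149 × 259) / (459 × 99) = 38591/45441 ≈ 0.849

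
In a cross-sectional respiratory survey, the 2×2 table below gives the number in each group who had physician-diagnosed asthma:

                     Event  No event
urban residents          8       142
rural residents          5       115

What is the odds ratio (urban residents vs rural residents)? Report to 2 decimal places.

OR = 1.30

odds, urban residents = 8/142 = 0.05634
odds, rural residents = 5/115 = 0.04348
OR = 0.05634 / 0.04348 = 1.30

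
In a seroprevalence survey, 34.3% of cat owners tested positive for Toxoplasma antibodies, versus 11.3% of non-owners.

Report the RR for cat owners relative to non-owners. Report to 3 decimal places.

RR = 0.3430 / 0.1130 = 3.035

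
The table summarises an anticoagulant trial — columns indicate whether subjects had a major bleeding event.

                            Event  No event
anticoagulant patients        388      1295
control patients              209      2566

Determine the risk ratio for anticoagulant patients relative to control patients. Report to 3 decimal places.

risk, anticoagulant patients = 388/1683 = 0.2305
risk, control patients = 209/2775 = 0.0753
RR = 0.2305 / 0.0753 = 3.061

3.061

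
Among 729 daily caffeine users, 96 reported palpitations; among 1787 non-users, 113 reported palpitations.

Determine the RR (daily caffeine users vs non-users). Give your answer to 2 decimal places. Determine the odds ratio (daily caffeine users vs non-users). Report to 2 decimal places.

risk, daily caffeine users = 96/729 = 0.1317
risk, non-users = 113/1787 = 0.0632
RR = 0.1317 / 0.0632 = 2.08
odds, daily caffeine users = 96/633 = 0.1517
odds, non-users = 113/1674 = 0.0675
OR = 0.1517 / 0.0675 = 2.25

RR = 2.08; OR = 2.25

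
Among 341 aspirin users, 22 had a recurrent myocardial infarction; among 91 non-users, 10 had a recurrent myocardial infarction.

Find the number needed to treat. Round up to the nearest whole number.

23

risk, aspirin users = 22/341 = 0.064516
risk, non-users = 10/91 = 0.109890
absolute risk difference = 0.045374
1 / 0.045374 = 22.039 → round up → 23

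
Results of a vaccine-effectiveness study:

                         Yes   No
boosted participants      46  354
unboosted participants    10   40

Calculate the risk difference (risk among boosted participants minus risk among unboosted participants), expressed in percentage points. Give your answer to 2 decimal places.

-8.50

risk, boosted participants = 46/400 = 0.1150
risk, unboosted participants = 10/50 = 0.2000
risk difference = 0.1150 − 0.2000 = -0.0850 → -8.50 percentage points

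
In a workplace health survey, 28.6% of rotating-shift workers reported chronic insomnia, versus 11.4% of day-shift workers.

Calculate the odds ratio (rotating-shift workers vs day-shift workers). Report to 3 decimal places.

3.113

odds, rotating-shift workers = 0.2860/0.7140 = 0.4006
odds, day-shift workers = 0.1140/0.8860 = 0.1287
OR = 0.4006 / 0.1287 = 3.113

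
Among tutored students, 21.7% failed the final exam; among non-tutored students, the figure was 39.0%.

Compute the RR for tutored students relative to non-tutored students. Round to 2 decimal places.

RR = 0.2170 / 0.3900 = 0.56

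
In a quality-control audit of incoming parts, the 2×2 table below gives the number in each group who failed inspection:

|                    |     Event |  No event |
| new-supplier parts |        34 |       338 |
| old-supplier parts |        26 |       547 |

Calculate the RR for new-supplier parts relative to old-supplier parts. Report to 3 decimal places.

risk, new-supplier parts = 34/372 = 0.09140
risk, old-supplier parts = 26/573 = 0.04538
RR = 0.09140 / 0.04538 = 2.014

RR ≈ 2.014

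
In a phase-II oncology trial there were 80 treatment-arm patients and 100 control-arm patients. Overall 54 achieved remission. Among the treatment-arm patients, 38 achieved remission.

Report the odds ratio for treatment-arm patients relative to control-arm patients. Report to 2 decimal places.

treatment-arm patients without the outcome: 80 − 38 = 42
control-arm patients with the outcome: 54 − 38 = 16
control-arm patients without the outcome: 100 − 16 = 84
odds, treatment-arm patients = 38/42 = 0.9048
odds, control-arm patients = 16/84 = 0.1905
OR = 0.9048 / 0.1905 = 4.75

OR ≈ 4.75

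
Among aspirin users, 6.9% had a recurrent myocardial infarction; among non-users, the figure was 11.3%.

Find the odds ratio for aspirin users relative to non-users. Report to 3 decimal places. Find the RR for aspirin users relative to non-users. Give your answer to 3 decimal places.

odds, aspirin users = 0.0690/0.9310 = 0.0741
odds, non-users = 0.1130/0.8870 = 0.1274
OR = 0.0741 / 0.1274 = 0.582
RR = 0.0690 / 0.1130 = 0.611

OR = 0.582; RR = 0.611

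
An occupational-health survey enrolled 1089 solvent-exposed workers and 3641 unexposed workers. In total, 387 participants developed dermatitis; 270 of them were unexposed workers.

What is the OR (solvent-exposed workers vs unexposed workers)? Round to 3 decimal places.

OR: 1.503

solvent-exposed workers with the outcome: 387 − 270 = 117
solvent-exposed workers without the outcome: 1089 − 117 = 972
unexposed workers without the outcome: 3641 − 270 = 3371
odds, solvent-exposed workers = 117/972 = 0.1204
odds, unexposed workers = 270/3371 = 0.0801
OR = 0.1204 / 0.0801 = 1.503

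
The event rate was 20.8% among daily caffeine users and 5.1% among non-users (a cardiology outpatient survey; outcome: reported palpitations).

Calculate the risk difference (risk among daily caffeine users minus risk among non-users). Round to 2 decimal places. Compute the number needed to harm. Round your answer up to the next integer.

risk difference = 0.2080 − 0.0510 = 0.16
absolute risk difference = 0.157000
1 / 0.157000 = 6.369 → round up → 7

RD = 0.16; NNH = 7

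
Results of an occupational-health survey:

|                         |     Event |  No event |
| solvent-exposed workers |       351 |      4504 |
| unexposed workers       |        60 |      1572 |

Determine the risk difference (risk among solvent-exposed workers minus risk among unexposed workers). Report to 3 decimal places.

RD ≈ 0.036

risk, solvent-exposed workers = 351/4855 = 0.07230
risk, unexposed workers = 60/1632 = 0.03676
risk difference = 0.07230 − 0.03676 = 0.036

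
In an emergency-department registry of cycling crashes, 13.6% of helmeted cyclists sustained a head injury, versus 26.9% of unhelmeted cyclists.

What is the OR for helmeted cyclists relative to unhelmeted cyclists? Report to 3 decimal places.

odds, helmeted cyclists = 0.1360/0.8640 = 0.1574
odds, unhelmeted cyclists = 0.2690/0.7310 = 0.3680
OR = 0.1574 / 0.3680 = 0.428

0.428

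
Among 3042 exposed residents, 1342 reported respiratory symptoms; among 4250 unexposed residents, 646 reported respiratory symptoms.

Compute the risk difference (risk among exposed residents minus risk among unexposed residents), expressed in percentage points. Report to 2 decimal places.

28.92

risk, exposed residents = 1342/3042 = 0.4412
risk, unexposed residents = 646/4250 = 0.1520
risk difference = 0.4412 − 0.1520 = 0.2892 → 28.92 percentage points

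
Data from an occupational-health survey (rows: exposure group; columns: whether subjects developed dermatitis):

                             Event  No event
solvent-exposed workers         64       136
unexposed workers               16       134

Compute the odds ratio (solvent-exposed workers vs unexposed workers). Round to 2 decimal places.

odds, solvent-exposed workers = 64/136 = 0.4706
odds, unexposed workers = 16/134 = 0.1194
OR = 0.4706 / 0.1194 = 3.94

3.94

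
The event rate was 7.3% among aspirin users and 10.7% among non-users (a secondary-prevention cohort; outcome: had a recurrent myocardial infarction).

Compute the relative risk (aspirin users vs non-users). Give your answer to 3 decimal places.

RR = 0.0730 / 0.1070 = 0.682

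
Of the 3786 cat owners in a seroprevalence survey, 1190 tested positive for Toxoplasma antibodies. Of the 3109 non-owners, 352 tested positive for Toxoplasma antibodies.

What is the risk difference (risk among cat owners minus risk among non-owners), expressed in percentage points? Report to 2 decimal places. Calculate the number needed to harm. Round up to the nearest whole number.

RD = 20.11; NNH = 5

risk, cat owners = 1190/3786 = 0.3143
risk, non-owners = 352/3109 = 0.1132
risk difference = 0.3143 − 0.1132 = 0.2011 → 20.11 percentage points
absolute risk difference = 0.201096
1 / 0.201096 = 4.973 → round up → 5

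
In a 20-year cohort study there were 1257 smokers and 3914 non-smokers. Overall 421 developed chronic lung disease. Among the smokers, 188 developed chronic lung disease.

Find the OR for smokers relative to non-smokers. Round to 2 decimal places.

OR: 2.78

smokers without the outcome: 1257 − 188 = 1069
non-smokers with the outcome: 421 − 188 = 233
non-smokers without the outcome: 3914 − 233 = 3681
OR = (188 × 3681) / (1069 × 233) = 692028/249077 ≈ 2.78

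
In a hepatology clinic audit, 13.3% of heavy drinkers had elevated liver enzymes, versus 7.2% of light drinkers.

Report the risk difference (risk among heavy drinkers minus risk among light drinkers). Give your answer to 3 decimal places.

risk difference = 0.1330 − 0.0720 = 0.061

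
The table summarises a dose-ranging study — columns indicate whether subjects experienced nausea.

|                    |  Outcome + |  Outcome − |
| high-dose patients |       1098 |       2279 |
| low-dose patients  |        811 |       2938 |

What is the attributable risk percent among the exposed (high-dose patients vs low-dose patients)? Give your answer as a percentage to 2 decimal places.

risk, high-dose patients = 1098/3377 = 0.3251
risk, low-dose patients = 811/3749 = 0.2163
AR% = (0.3251 − 0.2163) / 0.3251 = 0.3347 → 33.47%

33.47%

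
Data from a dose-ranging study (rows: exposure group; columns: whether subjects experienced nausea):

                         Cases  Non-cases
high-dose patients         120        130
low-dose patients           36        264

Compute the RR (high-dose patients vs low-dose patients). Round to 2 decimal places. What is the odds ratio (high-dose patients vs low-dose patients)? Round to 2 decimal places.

risk, high-dose patients = 120/250 = 0.4800
risk, low-dose patients = 36/300 = 0.1200
RR = 0.4800 / 0.1200 = 4.00
odds, high-dose patients = 120/130 = 0.9231
odds, low-dose patients = 36/264 = 0.1364
OR = 0.9231 / 0.1364 = 6.77

RR = 4.00; OR = 6.77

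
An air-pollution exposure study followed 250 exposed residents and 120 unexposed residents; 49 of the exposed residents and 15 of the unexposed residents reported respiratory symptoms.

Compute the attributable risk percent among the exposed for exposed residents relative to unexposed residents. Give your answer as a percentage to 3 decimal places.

risk, exposed residents = 49/250 = 0.1960
risk, unexposed residents = 15/120 = 0.1250
AR% = (0.1960 − 0.1250) / 0.1960 = 0.3622 → 36.224%

AR% = 36.224%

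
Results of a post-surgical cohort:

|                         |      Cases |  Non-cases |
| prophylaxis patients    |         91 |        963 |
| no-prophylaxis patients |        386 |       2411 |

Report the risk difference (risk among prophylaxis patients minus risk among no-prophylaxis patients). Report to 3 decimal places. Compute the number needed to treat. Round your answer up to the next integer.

RD = -0.052; NNT = 20

risk, prophylaxis patients = 91/1054 = 0.0863
risk, no-prophylaxis patients = 386/2797 = 0.1380
risk difference = 0.0863 − 0.1380 = -0.052
absolute risk difference = 0.051667
1 / 0.051667 = 19.355 → round up → 20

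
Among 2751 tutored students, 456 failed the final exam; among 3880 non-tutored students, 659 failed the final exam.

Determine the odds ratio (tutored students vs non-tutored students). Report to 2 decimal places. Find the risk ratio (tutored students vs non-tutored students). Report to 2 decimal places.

OR = (456 × 3221) / (2295 × 659) = 1468776/1512405 ≈ 0.97
risk, tutored students = 456/2751 = 0.1658
risk, non-tutored students = 659/3880 = 0.1698
RR = 0.1658 / 0.1698 = 0.98

OR = 0.97; RR = 0.98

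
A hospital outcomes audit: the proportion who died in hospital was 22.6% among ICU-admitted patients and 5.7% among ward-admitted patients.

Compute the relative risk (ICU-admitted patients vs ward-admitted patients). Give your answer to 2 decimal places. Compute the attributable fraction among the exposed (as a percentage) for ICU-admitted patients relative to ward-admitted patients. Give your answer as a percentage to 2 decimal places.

RR = 3.96; AR% = 74.78%

RR = 0.2260 / 0.0570 = 3.96
AR% = (0.2260 − 0.0570) / 0.2260 = 0.7478 → 74.78%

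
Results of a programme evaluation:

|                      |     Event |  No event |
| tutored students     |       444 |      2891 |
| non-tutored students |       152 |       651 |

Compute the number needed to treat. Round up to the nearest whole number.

NNT: 18

risk, tutored students = 444/3335 = 0.133133
risk, non-tutored students = 152/803 = 0.189290
absolute risk difference = 0.056157
1 / 0.056157 = 17.807 → round up → 18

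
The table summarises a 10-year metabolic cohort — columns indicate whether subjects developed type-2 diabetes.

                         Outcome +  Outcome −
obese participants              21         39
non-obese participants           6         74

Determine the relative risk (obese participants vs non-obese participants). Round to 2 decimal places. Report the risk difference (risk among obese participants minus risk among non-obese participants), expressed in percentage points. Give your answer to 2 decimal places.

risk, obese participants = 21/60 = 0.3500
risk, non-obese participants = 6/80 = 0.0750
RR = 0.3500 / 0.0750 = 4.67
risk difference = 0.3500 − 0.0750 = 0.2750 → 27.50 percentage points

RR = 4.67; RD = 27.50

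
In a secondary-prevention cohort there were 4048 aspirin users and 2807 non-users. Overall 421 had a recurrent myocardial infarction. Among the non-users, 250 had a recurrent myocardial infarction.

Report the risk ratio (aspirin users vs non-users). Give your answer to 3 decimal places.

RR = 0.474

aspirin users with the outcome: 421 − 250 = 171
aspirin users without the outcome: 4048 − 171 = 3877
non-users without the outcome: 2807 − 250 = 2557
risk, aspirin users = 171/4048 = 0.04224
risk, non-users = 250/2807 = 0.08906
RR = 0.04224 / 0.08906 = 0.474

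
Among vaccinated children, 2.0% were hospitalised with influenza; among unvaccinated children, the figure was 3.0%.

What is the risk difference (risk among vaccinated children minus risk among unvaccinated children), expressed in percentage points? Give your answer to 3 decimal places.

RD ≈ -1.000

risk difference = 0.02000 − 0.03000 = -0.01000 → -1.000 percentage points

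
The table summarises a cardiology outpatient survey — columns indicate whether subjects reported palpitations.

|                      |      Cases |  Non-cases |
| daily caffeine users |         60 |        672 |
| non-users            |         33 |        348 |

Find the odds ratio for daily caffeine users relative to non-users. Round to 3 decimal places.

OR = 0.942

odds, daily caffeine users = 60/672 = 0.0893
odds, non-users = 33/348 = 0.0948
OR = 0.0893 / 0.0948 = 0.942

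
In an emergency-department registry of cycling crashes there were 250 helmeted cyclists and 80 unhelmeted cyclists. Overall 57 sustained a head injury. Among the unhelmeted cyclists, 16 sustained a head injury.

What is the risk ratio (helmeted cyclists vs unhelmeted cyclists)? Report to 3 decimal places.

helmeted cyclists with the outcome: 57 − 16 = 41
helmeted cyclists without the outcome: 250 − 41 = 209
unhelmeted cyclists without the outcome: 80 − 16 = 64
risk, helmeted cyclists = 41/250 = 0.1640
risk, unhelmeted cyclists = 16/80 = 0.2000
RR = 0.1640 / 0.2000 = 0.820

0.820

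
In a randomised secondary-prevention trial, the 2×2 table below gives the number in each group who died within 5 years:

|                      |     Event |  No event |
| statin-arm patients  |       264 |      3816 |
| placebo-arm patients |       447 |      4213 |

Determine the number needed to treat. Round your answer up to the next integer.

NNT = 33

risk, statin-arm patients = 264/4080 = 0.064706
risk, placebo-arm patients = 447/4660 = 0.095923
absolute risk difference = 0.031217
1 / 0.031217 = 32.034 → round up → 33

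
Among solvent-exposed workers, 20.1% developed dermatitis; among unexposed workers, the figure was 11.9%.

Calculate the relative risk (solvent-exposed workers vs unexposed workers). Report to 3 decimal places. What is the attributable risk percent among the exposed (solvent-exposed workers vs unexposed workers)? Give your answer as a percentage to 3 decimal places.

RR = 0.2010 / 0.1190 = 1.689
AR% = (0.2010 − 0.1190) / 0.2010 = 0.4080 → 40.796%

RR = 1.689; AR% = 40.796%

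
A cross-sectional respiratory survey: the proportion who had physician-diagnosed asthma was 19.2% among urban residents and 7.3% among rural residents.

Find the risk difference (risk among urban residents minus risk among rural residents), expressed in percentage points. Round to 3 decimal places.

RD: 11.900

risk difference = 0.1920 − 0.0730 = 0.1190 → 11.900 percentage points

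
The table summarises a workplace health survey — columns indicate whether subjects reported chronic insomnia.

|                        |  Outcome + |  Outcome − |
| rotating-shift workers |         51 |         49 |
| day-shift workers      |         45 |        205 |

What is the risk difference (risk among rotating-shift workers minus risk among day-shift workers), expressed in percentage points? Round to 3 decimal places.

RD = 33.000

risk, rotating-shift workers = 51/100 = 0.5100
risk, day-shift workers = 45/250 = 0.1800
risk difference = 0.5100 − 0.1800 = 0.3300 → 33.000 percentage points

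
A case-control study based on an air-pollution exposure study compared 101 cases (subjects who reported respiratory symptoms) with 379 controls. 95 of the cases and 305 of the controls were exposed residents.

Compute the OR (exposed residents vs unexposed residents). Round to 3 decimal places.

OR = (95 × 74) / (305 × 6) = 7030/1830 ≈ 3.842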